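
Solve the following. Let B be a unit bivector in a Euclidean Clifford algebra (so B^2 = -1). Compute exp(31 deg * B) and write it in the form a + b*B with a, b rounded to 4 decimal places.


For a unit bivector B with B^2 = -1, the exponential series gives
e^(theta*B) = cos(theta) + sin(theta)*B (the GA analogue of Euler's formula).
theta = 31 degrees = 0.541052 rad
cos(31 deg) = 0.8572
sin(31 deg) = 0.5150
exp(theta*B) = 0.8572 + 0.5150*B


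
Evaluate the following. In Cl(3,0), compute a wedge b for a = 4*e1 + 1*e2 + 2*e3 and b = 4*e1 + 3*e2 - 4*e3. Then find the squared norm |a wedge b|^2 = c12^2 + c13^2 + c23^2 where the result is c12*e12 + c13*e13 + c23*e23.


a wedge b = (a1*b2 - a2*b1)*e12 + (a1*b3 - a3*b1)*e13 + (a2*b3 - a3*b2)*e23
e12 coeff: 4*3 - 1*4 = 12 - 4 = 8
e13 coeff: 4*(-4) - 2*4 = -16 - 8 = -24
e23 coeff: 1*(-4) - 2*3 = -4 - 6 = -10
|a wedge b|^2 = 8^2 + (-24)^2 + (-10)^2
= 64 + 576 + 100
= 740


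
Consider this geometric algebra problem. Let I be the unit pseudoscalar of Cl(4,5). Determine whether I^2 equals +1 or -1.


The pseudoscalar I = e1...e_n (product of all n generators) of Cl(p,q) satisfies I^2 = (-1)^(q + n(n-1)/2).
p = 4, q = 5, n = p + q = 9
n(n-1)/2 = 9 * 8 / 2 = 36
Exponent = q + n(n-1)/2 = 5 + 36 = 41
I^2 = (-1)^41 = -1


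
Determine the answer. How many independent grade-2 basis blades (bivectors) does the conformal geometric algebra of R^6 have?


The conformal model of R^6 uses Cl(7,1) with m = 6 + 2 = 8 generators.
Number of grade-2 blades = C(m, 2) = C(8, 2)
= 8*7/2 = 28


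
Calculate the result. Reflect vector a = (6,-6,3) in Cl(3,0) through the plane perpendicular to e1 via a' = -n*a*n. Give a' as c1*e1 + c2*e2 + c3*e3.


Reflection formula: a' = -n*a*n, with n = e1 (unit vector, n^2 = 1).
For reflection through hyperplane perp to e1:
The component along e1 flips sign, others stay.
a = (6, -6, 3)
a' = (-6, -6, 3)
a' = -6*e1 - 6*e2 + 3*e3


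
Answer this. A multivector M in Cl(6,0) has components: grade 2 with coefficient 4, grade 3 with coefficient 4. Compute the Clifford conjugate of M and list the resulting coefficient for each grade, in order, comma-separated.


Clifford conjugate sign for grade k: (-1)^(k(k+1)/2)
Grade 2: (-1)^(2*3/2) = (-1)^3 = -1, coeff 4 -> -4
Grade 3: (-1)^(3*4/2) = (-1)^6 = 1, coeff 4 -> 4
Conjugated coefficients: -4, 4


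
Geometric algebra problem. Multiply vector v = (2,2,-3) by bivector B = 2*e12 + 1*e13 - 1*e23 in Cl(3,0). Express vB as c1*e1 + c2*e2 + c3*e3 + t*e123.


vB has grade-1 (vector) and grade-3 (trivector) parts: vB = (v _| B) + (v ^ B).
Vector part <vB>_1:
  e1: -v2*b12 - v3*b13 = -(2)*(2) - (-3)*(1) = -1
  e2: v1*b12 - v3*b23 = (2)*(2) - (-3)*(-1) = 1
  e3: v1*b13 + v2*b23 = (2)*(1) + (2)*(-1) = 0
Trivector part <vB>_3:
  e123: v1*b23 - v2*b13 + v3*b12 = (2)*(-1) - (2)*(1) + (-3)*(2) = -10
vB = -1*e1 + 1*e2 + 0*e3 - 10*e123


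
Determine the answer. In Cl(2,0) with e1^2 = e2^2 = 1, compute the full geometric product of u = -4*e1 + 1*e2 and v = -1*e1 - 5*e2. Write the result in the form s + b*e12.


Expand: (-4*e1 + 1*e2)(-1*e1 - 5*e2)
= (-4)*(-1)*e1e1 + (-4)*(-5)*e1e2 + 1*(-1)*e2e1 + 1*(-5)*e2e2
Using e1^2 = e2^2 = 1, e2e1 = -e1e2:
Scalar part s = (-4)*(-1) + 1*(-5) = 4 + (-5) = -1
Bivector part b = (-4)*(-5) - 1*(-1) = 20 - (-1) = 21
uv = -1 + 21*e12


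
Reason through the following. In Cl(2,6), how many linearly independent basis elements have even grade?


Even subalgebra dimension = 2^(n-1)
n = 2 + 6 = 8
2^(8 - 1) = 2^7 = 128
Verification: sum of C(8,k) for even k = 1 + 28 + 70 + 28 + 1 = 128
Result = 128


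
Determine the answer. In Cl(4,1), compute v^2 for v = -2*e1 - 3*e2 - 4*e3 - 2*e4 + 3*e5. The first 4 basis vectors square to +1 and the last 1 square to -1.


v^2 = sum of c_i^2 * e_i^2
Positive signature terms (e_i^2 = +1): (-2)^2 + (-3)^2 + (-4)^2 + (-2)^2 = 33
Negative signature terms (e_j^2 = -1): 3^2 = 9
v^2 = 33 - 9 = 24


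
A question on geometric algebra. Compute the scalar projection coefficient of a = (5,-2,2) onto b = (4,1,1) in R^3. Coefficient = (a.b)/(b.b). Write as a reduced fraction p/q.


Projection coefficient = (a . b) / (b . b)
a . b = 5*4 + (-2)*1 + 2*1
= 20 + (-2) + 2 = 20
b . b = 4^2 + 1^2 + 1^2
= 16 + 1 + 1 = 18
Coefficient = 20/18
In lowest terms: 10/9


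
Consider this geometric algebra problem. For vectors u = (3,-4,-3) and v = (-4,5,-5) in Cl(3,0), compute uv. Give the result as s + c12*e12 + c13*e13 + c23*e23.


In Cl(3,0): e_i^2 = 1, e_ie_j = -e_je_i for i != j.
Scalar part = u . v = 3*(-4) + (-4)*5 + (-3)*(-5)
= -12 + (-20) + 15 = -17
e12 coeff = 3*5 - (-4)*(-4) = 15 - 16 = -1
e13 coeff = 3*(-5) - (-3)*(-4) = -15 - 12 = -27
e23 coeff = (-4)*(-5) - (-3)*5 = 20 - (-15) = 35
uv = -17 - 1*e12 - 27*e13 + 35*e23


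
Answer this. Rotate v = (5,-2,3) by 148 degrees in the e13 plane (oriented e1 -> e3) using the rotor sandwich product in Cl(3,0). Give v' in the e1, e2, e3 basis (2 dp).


Rotor R = cos(74deg) - sin(74deg)*e13
Rotation angle theta = 2 * 74 = 148 degrees in the e13 plane (e1 -> e3).
The component perpendicular to the plane (e2) is invariant: v'_2 = v2 = -2.00
cos(148deg) = -0.8480, sin(148deg) = 0.5299
v'_1 = v1*cos(theta) - v3*sin(theta) = 5*(-0.8480) - 3*0.5299 = -5.83
v'_3 = v1*sin(theta) + v3*cos(theta) = 5*0.5299 + 3*(-0.8480) = 0.11
v' = -5.83*e1 - 2.00*e2 + 0.11*e3


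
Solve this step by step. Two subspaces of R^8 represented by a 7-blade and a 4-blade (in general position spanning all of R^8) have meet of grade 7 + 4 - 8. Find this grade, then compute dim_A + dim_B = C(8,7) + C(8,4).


Meet grade = grade(A) + grade(B) - n
= 7 + 4 - 8 = 3
C(8,7) = 8
C(8,4) = 70
dim_A + dim_B = 8 + 70 = 78


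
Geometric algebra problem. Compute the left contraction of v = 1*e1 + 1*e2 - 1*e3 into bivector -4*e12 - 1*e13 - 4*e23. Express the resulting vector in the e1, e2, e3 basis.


Left contraction v _| B = <vB>_1 (grade-1 part of the geometric product vB).
Using e1_|e12 = e2, e2_|e12 = -e1, e1_|e13 = e3, e3_|e13 = -e1, e2_|e23 = e3, e3_|e23 = -e2:
e1 coeff: -v2*b12 - v3*b13 = -(1)*(-4) - (-1)*(-1) = 3
e2 coeff: v1*b12 - v3*b23 = (1)*(-4) - (-1)*(-4) = -8
e3 coeff: v1*b13 + v2*b23 = (1)*(-1) + (1)*(-4) = -5
v _| B = 3*e1 - 8*e2 - 5*e3


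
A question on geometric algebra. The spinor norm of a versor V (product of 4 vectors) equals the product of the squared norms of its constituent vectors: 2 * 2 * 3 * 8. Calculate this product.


Spinor norm N(V) = |v1|^2 * |v2|^2 * ... * |v4|^2
= 2 * 2 * 3 * 8
Running product: 2, 4, 12, 96
N(V) = 96


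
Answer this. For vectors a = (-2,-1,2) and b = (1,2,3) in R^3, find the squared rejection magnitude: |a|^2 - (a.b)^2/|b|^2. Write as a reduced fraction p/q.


|a|^2 = (-2)^2 + (-1)^2 + 2^2 = 9
|b|^2 = 1^2 + 2^2 + 3^2 = 14
a . b = (-2)*1 + (-1)*2 + 2*3 = 2
(a.b)^2 = 2^2 = 4
|rej|^2 = 9 - 4/14
= (126 - 4)/14
= 122/14
In lowest terms: 61/7


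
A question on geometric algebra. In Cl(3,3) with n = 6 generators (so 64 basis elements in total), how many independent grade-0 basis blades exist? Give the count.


Number of grade-k basis blades in Cl(p,q) with n = p + q is C(n, k).
n = 3 + 3 = 6
C(6, 0) = 6! / (0! * 6!)
= 720 / (1 * 720)
= 1


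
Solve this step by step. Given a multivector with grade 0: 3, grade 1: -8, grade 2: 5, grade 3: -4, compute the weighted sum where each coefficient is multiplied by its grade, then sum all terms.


Grade-weighted sum = sum of grade_k * coefficient_k
0*3 = 0
1*(-8) = -8
2*5 = 10
3*(-4) = -12
Total = 0 + (-8) + 10 + (-12) = -10


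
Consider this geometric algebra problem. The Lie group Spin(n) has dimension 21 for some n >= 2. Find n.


dim Spin(n) = dim so(n) = n(n-1)/2.
Solve n(n-1)/2 = 21, i.e. n^2 - n - 42 = 0.
Discriminant = 1 + 8*21 = 169
n = (1 + sqrt(169))/2 = (1 + 13)/2 = 7


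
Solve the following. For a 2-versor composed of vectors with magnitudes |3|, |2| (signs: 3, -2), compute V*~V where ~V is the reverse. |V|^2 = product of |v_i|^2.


Each vector v_i has |v_i|^2 = s_i^2
Squared scales: 3^2 = 9, (-2)^2 = 4
|V|^2 = 9 * 4
= 36


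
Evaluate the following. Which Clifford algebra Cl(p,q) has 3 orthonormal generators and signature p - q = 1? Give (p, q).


We need p + q = 3 and p - q = 1.
Adding: 2p = 3 + 1 = 4, so p = 2.
Then q = 3 - 2 = 1.
(p, q) = (2, 1)


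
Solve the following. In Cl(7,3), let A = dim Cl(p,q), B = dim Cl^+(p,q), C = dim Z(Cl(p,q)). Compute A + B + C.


n = 7 + 3 = 10
Total dim = 2^10 = 1024
Even subalgebra dim = 2^9 = 512
n is even, so center dim = 1
Sum = 1024 + 512 + 1 = 1537


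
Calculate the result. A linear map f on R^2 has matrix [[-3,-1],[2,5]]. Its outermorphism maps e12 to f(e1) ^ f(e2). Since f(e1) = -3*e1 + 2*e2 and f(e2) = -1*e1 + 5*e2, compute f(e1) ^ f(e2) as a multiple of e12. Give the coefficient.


The outermorphism of a linear map f sends e1^e2 to f(e1)^f(e2).
f(e1) = -3*e1 + 2*e2
f(e2) = -1*e1 + 5*e2
f(e1) ^ f(e2) = (-3*e1 + 2*e2) ^ (-1*e1 + 5*e2)
= (-3)*5*e12 + 2*(-1)*e21
= (-15 - (-2))*e12
= -13*e12
Coefficient = -13


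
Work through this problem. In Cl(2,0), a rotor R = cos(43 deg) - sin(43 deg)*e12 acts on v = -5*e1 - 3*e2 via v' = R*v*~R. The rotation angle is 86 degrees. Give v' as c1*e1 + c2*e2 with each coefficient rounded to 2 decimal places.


Rotor R = cos(43deg) - sin(43deg)*e12
Rotation angle theta = 2 * 43 = 86 degrees
v' = R*v*~R rotates v by theta.
cos(86deg) = 0.0698, sin(86deg) = 0.9976
v'_1 = -5*cos(86deg) - (-3)*sin(86deg)
= -5*0.0698 - (-3)*0.9976
= 2.64
v'_2 = -5*sin(86deg) + (-3)*cos(86deg)
= -5*0.9976 + (-3)*0.0698
= -5.20
v' = 2.64*e1 - 5.20*e2


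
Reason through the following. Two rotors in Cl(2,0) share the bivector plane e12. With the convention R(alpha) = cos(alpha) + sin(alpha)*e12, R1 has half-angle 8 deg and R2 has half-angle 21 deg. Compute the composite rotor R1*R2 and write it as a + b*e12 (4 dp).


Same-plane rotors commute and their half-angles add:
R1*R2 = cos(a1 + a2) + sin(a1 + a2)*e12.
a1 + a2 = 8 + 21 = 29 deg
cos(29 deg) = 0.8746
sin(29 deg) = 0.4848
R1*R2 = 0.8746 + 0.4848*e12


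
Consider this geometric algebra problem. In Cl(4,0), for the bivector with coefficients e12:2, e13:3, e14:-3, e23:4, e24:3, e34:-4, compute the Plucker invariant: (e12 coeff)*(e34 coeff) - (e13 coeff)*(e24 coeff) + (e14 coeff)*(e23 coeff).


Plucker relation: af - be + cd
a*f = 2*(-4) = -8
b*e = 3*3 = 9
c*d = (-3)*4 = -12
af - be + cd = -8 - 9 + (-12)
= -29


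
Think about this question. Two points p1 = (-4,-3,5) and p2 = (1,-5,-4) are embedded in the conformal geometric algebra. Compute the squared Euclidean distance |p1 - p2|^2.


p1 - p2 = (-5, 2, 9)
|p1 - p2|^2 = (-5)^2 + 2^2 + 9^2
= 25 + 4 + 81
= 110


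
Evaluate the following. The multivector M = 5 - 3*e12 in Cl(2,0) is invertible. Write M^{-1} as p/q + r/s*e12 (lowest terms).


M = 5 - 3*e12, where e12^2 = -1.
Since M commutes with its reverse ~M = a - b*e12, M * ~M = a^2 - b^2*e12^2 = a^2 + b^2.
So M^{-1} = ~M / (a^2 + b^2) = (a - b*e12)/(a^2 + b^2).
a^2 + b^2 = 25 + 9 = 34
Scalar part = 5/34 = 5/34
Bivector coeff = 3/34 = 3/34
M^{-1} = 5/34 + 3/34*e12


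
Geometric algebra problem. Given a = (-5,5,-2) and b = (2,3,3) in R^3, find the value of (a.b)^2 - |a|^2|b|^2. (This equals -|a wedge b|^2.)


a . b = (-5)*2 + 5*3 + (-2)*3
= -10 + 15 + (-6) = -1
|a|^2 = (-5)^2 + 5^2 + (-2)^2 = 54
|b|^2 = 2^2 + 3^2 + 3^2 = 22
(a.b)^2 = (-1)^2 = 1
|a|^2 * |b|^2 = 54 * 22 = 1188
Result = 1 - 1188 = -1187


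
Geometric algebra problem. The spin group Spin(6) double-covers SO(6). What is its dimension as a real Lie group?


Spin(n) double-covers SO(n); both have Lie algebra so(n) of dimension n(n-1)/2.
n = 6
n(n-1) = 6 * 5 = 30
dim Spin(6) = 30/2 = 15


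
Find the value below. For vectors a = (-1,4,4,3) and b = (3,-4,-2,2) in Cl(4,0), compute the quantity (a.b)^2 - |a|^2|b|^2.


a . b = (-1)*3 + 4*(-4) + 4*(-2) + 3*2
= -3 + (-16) + (-8) + 6 = -21
|a|^2 = (-1)^2 + 4^2 + 4^2 + 3^2 = 42
|b|^2 = 3^2 + (-4)^2 + (-2)^2 + 2^2 = 33
(a.b)^2 = (-21)^2 = 441
|a|^2 * |b|^2 = 42 * 33 = 1386
Result = 441 - 1386 = -945


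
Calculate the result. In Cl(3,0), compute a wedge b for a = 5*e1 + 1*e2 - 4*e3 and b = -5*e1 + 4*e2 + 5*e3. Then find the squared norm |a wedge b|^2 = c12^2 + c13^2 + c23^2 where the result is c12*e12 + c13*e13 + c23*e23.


a wedge b = (a1*b2 - a2*b1)*e12 + (a1*b3 - a3*b1)*e13 + (a2*b3 - a3*b2)*e23
e12 coeff: 5*4 - 1*(-5) = 20 - (-5) = 25
e13 coeff: 5*5 - (-4)*(-5) = 25 - 20 = 5
e23 coeff: 1*5 - (-4)*4 = 5 - (-16) = 21
|a wedge b|^2 = 25^2 + 5^2 + 21^2
= 625 + 25 + 441
= 1091


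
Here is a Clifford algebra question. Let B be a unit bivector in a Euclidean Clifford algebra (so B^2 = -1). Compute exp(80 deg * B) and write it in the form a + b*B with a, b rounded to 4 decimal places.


For a unit bivector B with B^2 = -1, the exponential series gives
e^(theta*B) = cos(theta) + sin(theta)*B (the GA analogue of Euler's formula).
theta = 80 degrees = 1.396263 rad
cos(80 deg) = 0.1736
sin(80 deg) = 0.9848
exp(theta*B) = 0.1736 + 0.9848*B


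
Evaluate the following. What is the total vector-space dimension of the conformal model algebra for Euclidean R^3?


The conformal model of R^3 uses Cl(4,1): the 3 Euclidean generators plus two extra orthogonal generators e+ (e+^2 = +1) and e- (e-^2 = -1), from which the null vectors e0, einf are built.
Number of generators m = 3 + 2 = 5.
dim Cl(p,q) = 2^m = 2^5 = 32


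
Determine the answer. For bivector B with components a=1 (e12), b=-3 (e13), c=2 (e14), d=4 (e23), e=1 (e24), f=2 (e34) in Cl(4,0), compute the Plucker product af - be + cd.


Plucker relation: af - be + cd
a*f = 1*2 = 2
b*e = (-3)*1 = -3
c*d = 2*4 = 8
af - be + cd = 2 - (-3) + 8
= 13


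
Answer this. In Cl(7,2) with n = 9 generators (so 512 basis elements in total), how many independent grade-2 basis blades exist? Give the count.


Number of grade-k basis blades in Cl(p,q) with n = p + q is C(n, k).
n = 7 + 2 = 9
C(9, 2) = 9! / (2! * 7!)
= 362880 / (2 * 5040)
= 36


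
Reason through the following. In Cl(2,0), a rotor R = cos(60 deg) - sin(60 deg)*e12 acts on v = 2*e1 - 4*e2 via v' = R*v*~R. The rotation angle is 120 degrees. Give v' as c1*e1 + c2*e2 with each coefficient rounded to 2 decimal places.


Rotor R = cos(60deg) - sin(60deg)*e12
Rotation angle theta = 2 * 60 = 120 degrees
v' = R*v*~R rotates v by theta.
cos(120deg) = -0.5000, sin(120deg) = 0.8660
v'_1 = 2*cos(120deg) - (-4)*sin(120deg)
= 2*(-0.5000) - (-4)*0.8660
= 2.46
v'_2 = 2*sin(120deg) + (-4)*cos(120deg)
= 2*0.8660 + (-4)*(-0.5000)
= 3.73
v' = 2.46*e1 + 3.73*e2


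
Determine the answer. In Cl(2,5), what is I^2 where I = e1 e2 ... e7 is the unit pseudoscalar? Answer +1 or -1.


The pseudoscalar I = e1...e_n (product of all n generators) of Cl(p,q) satisfies I^2 = (-1)^(q + n(n-1)/2).
p = 2, q = 5, n = p + q = 7
n(n-1)/2 = 7 * 6 / 2 = 21
Exponent = q + n(n-1)/2 = 5 + 21 = 26
I^2 = (-1)^26 = +1


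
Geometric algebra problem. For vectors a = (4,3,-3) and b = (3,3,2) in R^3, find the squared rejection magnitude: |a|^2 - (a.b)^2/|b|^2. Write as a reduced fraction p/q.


|a|^2 = 4^2 + 3^2 + (-3)^2 = 34
|b|^2 = 3^2 + 3^2 + 2^2 = 22
a . b = 4*3 + 3*3 + (-3)*2 = 15
(a.b)^2 = 15^2 = 225
|rej|^2 = 34 - 225/22
= (748 - 225)/22
= 523/22
In lowest terms: 523/22


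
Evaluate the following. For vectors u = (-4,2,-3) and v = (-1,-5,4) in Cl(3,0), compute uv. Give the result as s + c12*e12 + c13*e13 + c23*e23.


In Cl(3,0): e_i^2 = 1, e_ie_j = -e_je_i for i != j.
Scalar part = u . v = (-4)*(-1) + 2*(-5) + (-3)*4
= 4 + (-10) + (-12) = -18
e12 coeff = (-4)*(-5) - 2*(-1) = 20 - (-2) = 22
e13 coeff = (-4)*4 - (-3)*(-1) = -16 - 3 = -19
e23 coeff = 2*4 - (-3)*(-5) = 8 - 15 = -7
uv = -18 + 22*e12 - 19*e13 - 7*e23


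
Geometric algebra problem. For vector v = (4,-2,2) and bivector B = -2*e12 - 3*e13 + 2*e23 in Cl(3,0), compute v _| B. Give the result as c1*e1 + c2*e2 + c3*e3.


Left contraction v _| B = <vB>_1 (grade-1 part of the geometric product vB).
Using e1_|e12 = e2, e2_|e12 = -e1, e1_|e13 = e3, e3_|e13 = -e1, e2_|e23 = e3, e3_|e23 = -e2:
e1 coeff: -v2*b12 - v3*b13 = -(-2)*(-2) - (2)*(-3) = 2
e2 coeff: v1*b12 - v3*b23 = (4)*(-2) - (2)*(2) = -12
e3 coeff: v1*b13 + v2*b23 = (4)*(-3) + (-2)*(2) = -16
v _| B = 2*e1 - 12*e2 - 16*e3


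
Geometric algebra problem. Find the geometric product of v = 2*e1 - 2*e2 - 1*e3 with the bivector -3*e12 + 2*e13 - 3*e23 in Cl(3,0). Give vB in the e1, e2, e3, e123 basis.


vB has grade-1 (vector) and grade-3 (trivector) parts: vB = (v _| B) + (v ^ B).
Vector part <vB>_1:
  e1: -v2*b12 - v3*b13 = -(-2)*(-3) - (-1)*(2) = -4
  e2: v1*b12 - v3*b23 = (2)*(-3) - (-1)*(-3) = -9
  e3: v1*b13 + v2*b23 = (2)*(2) + (-2)*(-3) = 10
Trivector part <vB>_3:
  e123: v1*b23 - v2*b13 + v3*b12 = (2)*(-3) - (-2)*(2) + (-1)*(-3) = 1
vB = -4*e1 - 9*e2 + 10*e3 + 1*e123


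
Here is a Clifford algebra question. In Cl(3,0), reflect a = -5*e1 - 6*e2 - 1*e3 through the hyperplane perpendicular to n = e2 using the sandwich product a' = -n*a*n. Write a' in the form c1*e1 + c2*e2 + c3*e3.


Reflection formula: a' = -n*a*n, with n = e2 (unit vector, n^2 = 1).
For reflection through hyperplane perp to e2:
The component along e2 flips sign, others stay.
a = (-5, -6, -1)
a' = (-5, 6, -1)
a' = -5*e1 + 6*e2 - 1*e3


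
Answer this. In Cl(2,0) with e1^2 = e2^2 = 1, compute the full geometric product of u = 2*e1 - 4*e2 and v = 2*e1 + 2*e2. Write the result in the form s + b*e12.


Expand: (2*e1 - 4*e2)(2*e1 + 2*e2)
= 2*2*e1e1 + 2*2*e1e2 + (-4)*2*e2e1 + (-4)*2*e2e2
Using e1^2 = e2^2 = 1, e2e1 = -e1e2:
Scalar part s = 2*2 + (-4)*2 = 4 + (-8) = -4
Bivector part b = 2*2 - (-4)*2 = 4 - (-8) = 12
uv = -4 + 12*e12


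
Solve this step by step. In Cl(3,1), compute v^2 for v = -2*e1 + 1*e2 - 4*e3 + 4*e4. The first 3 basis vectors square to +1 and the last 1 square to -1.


v^2 = sum of c_i^2 * e_i^2
Positive signature terms (e_i^2 = +1): (-2)^2 + 1^2 + (-4)^2 = 21
Negative signature terms (e_j^2 = -1): 4^2 = 16
v^2 = 21 - 16 = 5


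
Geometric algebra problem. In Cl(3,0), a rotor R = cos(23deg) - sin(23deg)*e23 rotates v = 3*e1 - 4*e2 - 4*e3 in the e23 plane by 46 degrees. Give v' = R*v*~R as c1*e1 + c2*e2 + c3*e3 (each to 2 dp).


Rotor R = cos(23deg) - sin(23deg)*e23
Rotation angle theta = 2 * 23 = 46 degrees in the e23 plane (e2 -> e3).
The component perpendicular to the plane (e1) is invariant: v'_1 = v1 = 3.00
cos(46deg) = 0.6947, sin(46deg) = 0.7193
v'_2 = v2*cos(theta) - v3*sin(theta) = -4*0.6947 - (-4)*0.7193 = 0.10
v'_3 = v2*sin(theta) + v3*cos(theta) = -4*0.7193 + (-4)*0.6947 = -5.66
v' = 3.00*e1 + 0.10*e2 - 5.66*e3


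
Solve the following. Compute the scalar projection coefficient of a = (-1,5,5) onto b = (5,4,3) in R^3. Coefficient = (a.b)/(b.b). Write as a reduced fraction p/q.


Projection coefficient = (a . b) / (b . b)
a . b = (-1)*5 + 5*4 + 5*3
= -5 + 20 + 15 = 30
b . b = 5^2 + 4^2 + 3^2
= 25 + 16 + 9 = 50
Coefficient = 30/50
In lowest terms: 3/5


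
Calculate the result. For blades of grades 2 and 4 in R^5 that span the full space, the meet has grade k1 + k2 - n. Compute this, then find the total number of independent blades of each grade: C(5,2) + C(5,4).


Meet grade = grade(A) + grade(B) - n
= 2 + 4 - 5 = 1
C(5,2) = 10
C(5,4) = 5
dim_A + dim_B = 10 + 5 = 15


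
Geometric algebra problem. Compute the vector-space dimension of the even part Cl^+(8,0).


Even subalgebra dimension = 2^(n-1)
n = 8 + 0 = 8
2^(8 - 1) = 2^7 = 128
Verification: sum of C(8,k) for even k = 1 + 28 + 70 + 28 + 1 = 128
Result = 128


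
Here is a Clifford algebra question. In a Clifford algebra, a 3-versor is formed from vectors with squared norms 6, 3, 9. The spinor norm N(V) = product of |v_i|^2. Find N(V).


Spinor norm N(V) = |v1|^2 * |v2|^2 * ... * |v3|^2
= 6 * 3 * 9
Running product: 6, 18, 162
N(V) = 162


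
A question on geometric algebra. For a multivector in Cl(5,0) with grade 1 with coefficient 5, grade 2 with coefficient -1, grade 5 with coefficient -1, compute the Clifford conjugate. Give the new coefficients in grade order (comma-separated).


Clifford conjugate sign for grade k: (-1)^(k(k+1)/2)
Grade 1: (-1)^(1*2/2) = (-1)^1 = -1, coeff 5 -> -5
Grade 2: (-1)^(2*3/2) = (-1)^3 = -1, coeff -1 -> 1
Grade 5: (-1)^(5*6/2) = (-1)^15 = -1, coeff -1 -> 1
Conjugated coefficients: -5, 1, 1


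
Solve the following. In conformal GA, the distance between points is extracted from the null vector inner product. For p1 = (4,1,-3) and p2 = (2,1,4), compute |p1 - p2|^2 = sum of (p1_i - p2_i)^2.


p1 - p2 = (2, 0, -7)
|p1 - p2|^2 = 2^2 + 0^2 + (-7)^2
= 4 + 0 + 49
= 53


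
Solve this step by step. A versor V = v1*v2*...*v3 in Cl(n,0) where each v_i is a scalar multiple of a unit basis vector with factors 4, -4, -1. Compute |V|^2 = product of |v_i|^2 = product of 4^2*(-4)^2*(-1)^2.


Each vector v_i has |v_i|^2 = s_i^2
Squared scales: 4^2 = 16, (-4)^2 = 16, (-1)^2 = 1
|V|^2 = 16 * 16 * 1
= 256


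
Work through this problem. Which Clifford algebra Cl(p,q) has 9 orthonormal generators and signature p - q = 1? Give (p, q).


We need p + q = 9 and p - q = 1.
Adding: 2p = 9 + 1 = 10, so p = 5.
Then q = 9 - 5 = 4.
(p, q) = (5, 4)


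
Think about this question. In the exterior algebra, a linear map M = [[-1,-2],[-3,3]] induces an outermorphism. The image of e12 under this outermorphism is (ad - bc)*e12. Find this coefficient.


The outermorphism of a linear map f sends e1^e2 to f(e1)^f(e2).
f(e1) = -1*e1 - 3*e2
f(e2) = -2*e1 + 3*e2
f(e1) ^ f(e2) = (-1*e1 - 3*e2) ^ (-2*e1 + 3*e2)
= (-1)*3*e12 + (-3)*(-2)*e21
= (-3 - 6)*e12
= -9*e12
Coefficient = -9


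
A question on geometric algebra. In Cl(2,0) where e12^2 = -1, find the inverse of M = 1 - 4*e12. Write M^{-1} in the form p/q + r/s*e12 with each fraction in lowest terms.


M = 1 - 4*e12, where e12^2 = -1.
Since M commutes with its reverse ~M = a - b*e12, M * ~M = a^2 - b^2*e12^2 = a^2 + b^2.
So M^{-1} = ~M / (a^2 + b^2) = (a - b*e12)/(a^2 + b^2).
a^2 + b^2 = 1 + 16 = 17
Scalar part = 1/17 = 1/17
Bivector coeff = 4/17 = 4/17
M^{-1} = 1/17 + 4/17*e12


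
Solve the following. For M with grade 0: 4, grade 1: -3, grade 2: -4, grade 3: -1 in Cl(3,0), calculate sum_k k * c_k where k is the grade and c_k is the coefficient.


Grade-weighted sum = sum of grade_k * coefficient_k
0*4 = 0
1*(-3) = -3
2*(-4) = -8
3*(-1) = -3
Total = 0 + (-3) + (-8) + (-3) = -14


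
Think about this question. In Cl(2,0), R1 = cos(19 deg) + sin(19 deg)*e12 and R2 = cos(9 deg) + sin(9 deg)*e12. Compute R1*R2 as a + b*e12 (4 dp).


Same-plane rotors commute and their half-angles add:
R1*R2 = cos(a1 + a2) + sin(a1 + a2)*e12.
a1 + a2 = 19 + 9 = 28 deg
cos(28 deg) = 0.8829
sin(28 deg) = 0.4695
R1*R2 = 0.8829 + 0.4695*e12


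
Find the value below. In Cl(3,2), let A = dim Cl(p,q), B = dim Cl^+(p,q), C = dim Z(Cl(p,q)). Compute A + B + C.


n = 3 + 2 = 5
Total dim = 2^5 = 32
Even subalgebra dim = 2^4 = 16
n is odd, so center dim = 2
Sum = 32 + 16 + 2 = 50


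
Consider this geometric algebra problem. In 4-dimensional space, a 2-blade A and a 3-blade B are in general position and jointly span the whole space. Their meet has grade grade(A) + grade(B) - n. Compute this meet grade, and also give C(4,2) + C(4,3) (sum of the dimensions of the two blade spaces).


Meet grade = grade(A) + grade(B) - n
= 2 + 3 - 4 = 1
C(4,2) = 6
C(4,3) = 4
dim_A + dim_B = 6 + 4 = 10


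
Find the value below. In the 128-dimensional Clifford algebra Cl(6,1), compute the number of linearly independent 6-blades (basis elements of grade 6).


Number of grade-k basis blades in Cl(p,q) with n = p + q is C(n, k).
n = 6 + 1 = 7
C(7, 6) = 7! / (6! * 1!)
= 5040 / (720 * 1)
= 7


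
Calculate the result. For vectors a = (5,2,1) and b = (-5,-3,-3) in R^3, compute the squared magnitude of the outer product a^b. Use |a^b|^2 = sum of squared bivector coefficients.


a wedge b = (a1*b2 - a2*b1)*e12 + (a1*b3 - a3*b1)*e13 + (a2*b3 - a3*b2)*e23
e12 coeff: 5*(-3) - 2*(-5) = -15 - (-10) = -5
e13 coeff: 5*(-3) - 1*(-5) = -15 - (-5) = -10
e23 coeff: 2*(-3) - 1*(-3) = -6 - (-3) = -3
|a wedge b|^2 = (-5)^2 + (-10)^2 + (-3)^2
= 25 + 100 + 9
= 134


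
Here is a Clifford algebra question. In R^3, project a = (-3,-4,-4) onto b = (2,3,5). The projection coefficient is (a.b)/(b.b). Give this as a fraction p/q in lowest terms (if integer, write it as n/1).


Projection coefficient = (a . b) / (b . b)
a . b = (-3)*2 + (-4)*3 + (-4)*5
= -6 + (-12) + (-20) = -38
b . b = 2^2 + 3^2 + 5^2
= 4 + 9 + 25 = 38
Coefficient = -38/38
In lowest terms: -1/1


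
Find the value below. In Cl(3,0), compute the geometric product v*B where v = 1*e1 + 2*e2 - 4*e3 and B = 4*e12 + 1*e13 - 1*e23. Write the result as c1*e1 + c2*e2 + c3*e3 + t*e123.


vB has grade-1 (vector) and grade-3 (trivector) parts: vB = (v _| B) + (v ^ B).
Vector part <vB>_1:
  e1: -v2*b12 - v3*b13 = -(2)*(4) - (-4)*(1) = -4
  e2: v1*b12 - v3*b23 = (1)*(4) - (-4)*(-1) = 0
  e3: v1*b13 + v2*b23 = (1)*(1) + (2)*(-1) = -1
Trivector part <vB>_3:
  e123: v1*b23 - v2*b13 + v3*b12 = (1)*(-1) - (2)*(1) + (-4)*(4) = -19
vB = -4*e1 + 0*e2 - 1*e3 - 19*e123


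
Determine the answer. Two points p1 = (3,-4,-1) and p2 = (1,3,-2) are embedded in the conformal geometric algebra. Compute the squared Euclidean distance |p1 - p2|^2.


p1 - p2 = (2, -7, 1)
|p1 - p2|^2 = 2^2 + (-7)^2 + 1^2
= 4 + 49 + 1
= 54


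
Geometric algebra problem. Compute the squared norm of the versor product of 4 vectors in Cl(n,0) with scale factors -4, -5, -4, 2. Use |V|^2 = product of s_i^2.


Each vector v_i has |v_i|^2 = s_i^2
Squared scales: (-4)^2 = 16, (-5)^2 = 25, (-4)^2 = 16, 2^2 = 4
|V|^2 = 16 * 25 * 16 * 4
= 25600


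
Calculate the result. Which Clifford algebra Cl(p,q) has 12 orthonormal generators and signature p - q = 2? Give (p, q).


We need p + q = 12 and p - q = 2.
Adding: 2p = 12 + 2 = 14, so p = 7.
Then q = 12 - 7 = 5.
(p, q) = (7, 5)


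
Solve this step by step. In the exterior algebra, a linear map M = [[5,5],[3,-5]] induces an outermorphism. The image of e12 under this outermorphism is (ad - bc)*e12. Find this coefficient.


The outermorphism of a linear map f sends e1^e2 to f(e1)^f(e2).
f(e1) = 5*e1 + 3*e2
f(e2) = 5*e1 - 5*e2
f(e1) ^ f(e2) = (5*e1 + 3*e2) ^ (5*e1 - 5*e2)
= 5*(-5)*e12 + 3*5*e21
= (-25 - 15)*e12
= -40*e12
Coefficient = -40


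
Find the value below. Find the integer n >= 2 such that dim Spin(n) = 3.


dim Spin(n) = dim so(n) = n(n-1)/2.
Solve n(n-1)/2 = 3, i.e. n^2 - n - 6 = 0.
Discriminant = 1 + 8*3 = 25
n = (1 + sqrt(25))/2 = (1 + 5)/2 = 3


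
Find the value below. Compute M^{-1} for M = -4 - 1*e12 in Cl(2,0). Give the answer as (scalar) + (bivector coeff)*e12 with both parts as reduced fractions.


M = -4 - 1*e12, where e12^2 = -1.
Since M commutes with its reverse ~M = a - b*e12, M * ~M = a^2 - b^2*e12^2 = a^2 + b^2.
So M^{-1} = ~M / (a^2 + b^2) = (a - b*e12)/(a^2 + b^2).
a^2 + b^2 = 16 + 1 = 17
Scalar part = -4/17 = -4/17
Bivector coeff = 1/17 = 1/17
M^{-1} = -4/17 + 1/17*e12


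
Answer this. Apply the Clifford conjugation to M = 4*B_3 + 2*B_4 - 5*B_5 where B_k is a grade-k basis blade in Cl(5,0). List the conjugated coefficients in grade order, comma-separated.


Clifford conjugate sign for grade k: (-1)^(k(k+1)/2)
Grade 3: (-1)^(3*4/2) = (-1)^6 = 1, coeff 4 -> 4
Grade 4: (-1)^(4*5/2) = (-1)^10 = 1, coeff 2 -> 2
Grade 5: (-1)^(5*6/2) = (-1)^15 = -1, coeff -5 -> 5
Conjugated coefficients: 4, 2, 5


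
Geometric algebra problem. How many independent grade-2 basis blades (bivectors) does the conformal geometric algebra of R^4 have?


The conformal model of R^4 uses Cl(5,1) with m = 4 + 2 = 6 generators.
Number of grade-2 blades = C(m, 2) = C(6, 2)
= 6*5/2 = 15


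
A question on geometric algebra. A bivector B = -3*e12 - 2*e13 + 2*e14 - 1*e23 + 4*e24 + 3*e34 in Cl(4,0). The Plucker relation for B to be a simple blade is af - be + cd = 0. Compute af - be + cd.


Plucker relation: af - be + cd
a*f = (-3)*3 = -9
b*e = (-2)*4 = -8
c*d = 2*(-1) = -2
af - be + cd = -9 - (-8) + (-2)
= -3


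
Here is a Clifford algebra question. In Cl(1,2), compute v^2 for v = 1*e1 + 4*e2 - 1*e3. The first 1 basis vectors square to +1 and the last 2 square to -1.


v^2 = sum of c_i^2 * e_i^2
Positive signature terms (e_i^2 = +1): 1^2 = 1
Negative signature terms (e_j^2 = -1): 4^2 + (-1)^2 = 17
v^2 = 1 - 17 = -16


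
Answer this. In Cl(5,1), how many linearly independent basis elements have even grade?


Even subalgebra dimension = 2^(n-1)
n = 5 + 1 = 6
2^(6 - 1) = 2^5 = 32
Verification: sum of C(6,k) for even k = 1 + 15 + 15 + 1 = 32
Result = 32


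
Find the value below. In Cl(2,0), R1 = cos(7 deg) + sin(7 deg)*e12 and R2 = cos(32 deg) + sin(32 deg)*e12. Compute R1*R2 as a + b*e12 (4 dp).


Same-plane rotors commute and their half-angles add:
R1*R2 = cos(a1 + a2) + sin(a1 + a2)*e12.
a1 + a2 = 7 + 32 = 39 deg
cos(39 deg) = 0.7771
sin(39 deg) = 0.6293
R1*R2 = 0.7771 + 0.6293*e12


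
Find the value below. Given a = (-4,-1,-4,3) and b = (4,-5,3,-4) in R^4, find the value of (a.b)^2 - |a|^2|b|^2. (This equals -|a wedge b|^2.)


a . b = (-4)*4 + (-1)*(-5) + (-4)*3 + 3*(-4)
= -16 + 5 + (-12) + (-12) = -35
|a|^2 = (-4)^2 + (-1)^2 + (-4)^2 + 3^2 = 42
|b|^2 = 4^2 + (-5)^2 + 3^2 + (-4)^2 = 66
(a.b)^2 = (-35)^2 = 1225
|a|^2 * |b|^2 = 42 * 66 = 2772
Result = 1225 - 2772 = -1547


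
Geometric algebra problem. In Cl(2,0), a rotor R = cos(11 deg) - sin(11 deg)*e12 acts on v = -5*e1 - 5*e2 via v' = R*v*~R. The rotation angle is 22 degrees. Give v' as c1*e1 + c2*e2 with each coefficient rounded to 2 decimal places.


Rotor R = cos(11deg) - sin(11deg)*e12
Rotation angle theta = 2 * 11 = 22 degrees
v' = R*v*~R rotates v by theta.
cos(22deg) = 0.9272, sin(22deg) = 0.3746
v'_1 = -5*cos(22deg) - (-5)*sin(22deg)
= -5*0.9272 - (-5)*0.3746
= -2.76
v'_2 = -5*sin(22deg) + (-5)*cos(22deg)
= -5*0.3746 + (-5)*0.9272
= -6.51
v' = -2.76*e1 - 6.51*e2


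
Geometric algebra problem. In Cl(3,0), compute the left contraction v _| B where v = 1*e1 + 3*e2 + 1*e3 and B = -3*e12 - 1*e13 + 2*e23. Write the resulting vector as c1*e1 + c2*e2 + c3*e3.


Left contraction v _| B = <vB>_1 (grade-1 part of the geometric product vB).
Using e1_|e12 = e2, e2_|e12 = -e1, e1_|e13 = e3, e3_|e13 = -e1, e2_|e23 = e3, e3_|e23 = -e2:
e1 coeff: -v2*b12 - v3*b13 = -(3)*(-3) - (1)*(-1) = 10
e2 coeff: v1*b12 - v3*b23 = (1)*(-3) - (1)*(2) = -5
e3 coeff: v1*b13 + v2*b23 = (1)*(-1) + (3)*(2) = 5
v _| B = 10*e1 - 5*e2 + 5*e3


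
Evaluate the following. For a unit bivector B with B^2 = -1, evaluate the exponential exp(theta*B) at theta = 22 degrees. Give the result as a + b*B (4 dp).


For a unit bivector B with B^2 = -1, the exponential series gives
e^(theta*B) = cos(theta) + sin(theta)*B (the GA analogue of Euler's formula).
theta = 22 degrees = 0.383972 rad
cos(22 deg) = 0.9272
sin(22 deg) = 0.3746
exp(theta*B) = 0.9272 + 0.3746*B


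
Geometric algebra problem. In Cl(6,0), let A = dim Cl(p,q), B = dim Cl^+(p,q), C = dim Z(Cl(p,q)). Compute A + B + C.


n = 6 + 0 = 6
Total dim = 2^6 = 64
Even subalgebra dim = 2^5 = 32
n is even, so center dim = 1
Sum = 64 + 32 + 1 = 97


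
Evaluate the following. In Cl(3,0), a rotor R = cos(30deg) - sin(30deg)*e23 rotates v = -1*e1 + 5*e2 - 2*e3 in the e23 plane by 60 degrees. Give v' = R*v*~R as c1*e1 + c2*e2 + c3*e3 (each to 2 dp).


Rotor R = cos(30deg) - sin(30deg)*e23
Rotation angle theta = 2 * 30 = 60 degrees in the e23 plane (e2 -> e3).
The component perpendicular to the plane (e1) is invariant: v'_1 = v1 = -1.00
cos(60deg) = 0.5000, sin(60deg) = 0.8660
v'_2 = v2*cos(theta) - v3*sin(theta) = 5*0.5000 - (-2)*0.8660 = 4.23
v'_3 = v2*sin(theta) + v3*cos(theta) = 5*0.8660 + (-2)*0.5000 = 3.33
v' = -1.00*e1 + 4.23*e2 + 3.33*e3


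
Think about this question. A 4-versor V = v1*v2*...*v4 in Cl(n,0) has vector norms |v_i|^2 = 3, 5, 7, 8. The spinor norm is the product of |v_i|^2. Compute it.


Spinor norm N(V) = |v1|^2 * |v2|^2 * ... * |v4|^2
= 3 * 5 * 7 * 8
Running product: 3, 15, 105, 840
N(V) = 840


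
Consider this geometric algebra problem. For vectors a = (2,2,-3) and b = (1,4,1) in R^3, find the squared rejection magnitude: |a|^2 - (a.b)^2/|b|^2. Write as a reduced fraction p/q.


|a|^2 = 2^2 + 2^2 + (-3)^2 = 17
|b|^2 = 1^2 + 4^2 + 1^2 = 18
a . b = 2*1 + 2*4 + (-3)*1 = 7
(a.b)^2 = 7^2 = 49
|rej|^2 = 17 - 49/18
= (306 - 49)/18
= 257/18
In lowest terms: 257/18


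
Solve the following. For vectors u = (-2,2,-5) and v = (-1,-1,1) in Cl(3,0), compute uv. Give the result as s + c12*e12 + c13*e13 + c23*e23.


In Cl(3,0): e_i^2 = 1, e_ie_j = -e_je_i for i != j.
Scalar part = u . v = (-2)*(-1) + 2*(-1) + (-5)*1
= 2 + (-2) + (-5) = -5
e12 coeff = (-2)*(-1) - 2*(-1) = 2 - (-2) = 4
e13 coeff = (-2)*1 - (-5)*(-1) = -2 - 5 = -7
e23 coeff = 2*1 - (-5)*(-1) = 2 - 5 = -3
uv = -5 + 4*e12 - 7*e13 - 3*e23


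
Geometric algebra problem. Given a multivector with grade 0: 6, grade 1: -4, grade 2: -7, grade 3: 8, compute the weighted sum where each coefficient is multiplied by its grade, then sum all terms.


Grade-weighted sum = sum of grade_k * coefficient_k
0*6 = 0
1*(-4) = -4
2*(-7) = -14
3*8 = 24
Total = 0 + (-4) + (-14) + 24 = 6


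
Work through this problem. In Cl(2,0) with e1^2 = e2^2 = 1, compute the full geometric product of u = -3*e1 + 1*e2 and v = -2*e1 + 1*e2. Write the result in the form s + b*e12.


Expand: (-3*e1 + 1*e2)(-2*e1 + 1*e2)
= (-3)*(-2)*e1e1 + (-3)*1*e1e2 + 1*(-2)*e2e1 + 1*1*e2e2
Using e1^2 = e2^2 = 1, e2e1 = -e1e2:
Scalar part s = (-3)*(-2) + 1*1 = 6 + 1 = 7
Bivector part b = (-3)*1 - 1*(-2) = -3 - (-2) = -1
uv = 7 - 1*e12


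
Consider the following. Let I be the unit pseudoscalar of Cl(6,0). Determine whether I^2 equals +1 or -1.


The pseudoscalar I = e1...e_n (product of all n generators) of Cl(p,q) satisfies I^2 = (-1)^(q + n(n-1)/2).
p = 6, q = 0, n = p + q = 6
n(n-1)/2 = 6 * 5 / 2 = 15
Exponent = q + n(n-1)/2 = 0 + 15 = 15
I^2 = (-1)^15 = -1


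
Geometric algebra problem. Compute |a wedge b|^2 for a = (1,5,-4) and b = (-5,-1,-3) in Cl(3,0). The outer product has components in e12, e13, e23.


a wedge b = (a1*b2 - a2*b1)*e12 + (a1*b3 - a3*b1)*e13 + (a2*b3 - a3*b2)*e23
e12 coeff: 1*(-1) - 5*(-5) = -1 - (-25) = 24
e13 coeff: 1*(-3) - (-4)*(-5) = -3 - 20 = -23
e23 coeff: 5*(-3) - (-4)*(-1) = -15 - 4 = -19
|a wedge b|^2 = 24^2 + (-23)^2 + (-19)^2
= 576 + 529 + 361
= 1466


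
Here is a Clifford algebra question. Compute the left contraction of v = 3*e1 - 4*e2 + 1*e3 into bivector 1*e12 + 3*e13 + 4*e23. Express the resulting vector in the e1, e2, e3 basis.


Left contraction v _| B = <vB>_1 (grade-1 part of the geometric product vB).
Using e1_|e12 = e2, e2_|e12 = -e1, e1_|e13 = e3, e3_|e13 = -e1, e2_|e23 = e3, e3_|e23 = -e2:
e1 coeff: -v2*b12 - v3*b13 = -(-4)*(1) - (1)*(3) = 1
e2 coeff: v1*b12 - v3*b23 = (3)*(1) - (1)*(4) = -1
e3 coeff: v1*b13 + v2*b23 = (3)*(3) + (-4)*(4) = -7
v _| B = 1*e1 - 1*e2 - 7*e3


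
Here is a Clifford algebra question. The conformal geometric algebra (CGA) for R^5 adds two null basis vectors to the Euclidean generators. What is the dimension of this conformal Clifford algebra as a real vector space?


The conformal model of R^5 uses Cl(6,1): the 5 Euclidean generators plus two extra orthogonal generators e+ (e+^2 = +1) and e- (e-^2 = -1), from which the null vectors e0, einf are built.
Number of generators m = 5 + 2 = 7.
dim Cl(p,q) = 2^m = 2^7 = 128


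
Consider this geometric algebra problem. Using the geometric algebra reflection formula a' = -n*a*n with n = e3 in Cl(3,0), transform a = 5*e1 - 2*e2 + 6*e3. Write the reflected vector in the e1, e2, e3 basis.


Reflection formula: a' = -n*a*n, with n = e3 (unit vector, n^2 = 1).
For reflection through hyperplane perp to e3:
The component along e3 flips sign, others stay.
a = (5, -2, 6)
a' = (5, -2, -6)
a' = 5*e1 - 2*e2 - 6*e3


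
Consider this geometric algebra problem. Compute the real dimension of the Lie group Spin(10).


Spin(n) double-covers SO(n); both have Lie algebra so(n) of dimension n(n-1)/2.
n = 10
n(n-1) = 10 * 9 = 90
dim Spin(10) = 90/2 = 45


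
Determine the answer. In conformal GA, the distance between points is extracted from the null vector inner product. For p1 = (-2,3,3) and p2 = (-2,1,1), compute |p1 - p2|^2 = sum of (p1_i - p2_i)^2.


p1 - p2 = (0, 2, 2)
|p1 - p2|^2 = 0^2 + 2^2 + 2^2
= 0 + 4 + 4
= 8


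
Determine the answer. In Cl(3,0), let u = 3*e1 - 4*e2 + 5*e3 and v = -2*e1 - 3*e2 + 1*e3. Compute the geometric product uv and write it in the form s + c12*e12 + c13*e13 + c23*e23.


In Cl(3,0): e_i^2 = 1, e_ie_j = -e_je_i for i != j.
Scalar part = u . v = 3*(-2) + (-4)*(-3) + 5*1
= -6 + 12 + 5 = 11
e12 coeff = 3*(-3) - (-4)*(-2) = -9 - 8 = -17
e13 coeff = 3*1 - 5*(-2) = 3 - (-10) = 13
e23 coeff = (-4)*1 - 5*(-3) = -4 - (-15) = 11
uv = 11 - 17*e12 + 13*e13 + 11*e23


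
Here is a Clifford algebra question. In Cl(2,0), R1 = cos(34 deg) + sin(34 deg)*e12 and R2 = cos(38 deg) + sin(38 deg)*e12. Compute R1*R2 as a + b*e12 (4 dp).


Same-plane rotors commute and their half-angles add:
R1*R2 = cos(a1 + a2) + sin(a1 + a2)*e12.
a1 + a2 = 34 + 38 = 72 deg
cos(72 deg) = 0.3090
sin(72 deg) = 0.9511
R1*R2 = 0.3090 + 0.9511*e12


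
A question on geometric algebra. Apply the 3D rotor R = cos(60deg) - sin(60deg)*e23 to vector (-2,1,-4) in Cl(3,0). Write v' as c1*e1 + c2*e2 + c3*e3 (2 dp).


Rotor R = cos(60deg) - sin(60deg)*e23
Rotation angle theta = 2 * 60 = 120 degrees in the e23 plane (e2 -> e3).
The component perpendicular to the plane (e1) is invariant: v'_1 = v1 = -2.00
cos(120deg) = -0.5000, sin(120deg) = 0.8660
v'_2 = v2*cos(theta) - v3*sin(theta) = 1*(-0.5000) - (-4)*0.8660 = 2.96
v'_3 = v2*sin(theta) + v3*cos(theta) = 1*0.8660 + (-4)*(-0.5000) = 2.87
v' = -2.00*e1 + 2.96*e2 + 2.87*e3


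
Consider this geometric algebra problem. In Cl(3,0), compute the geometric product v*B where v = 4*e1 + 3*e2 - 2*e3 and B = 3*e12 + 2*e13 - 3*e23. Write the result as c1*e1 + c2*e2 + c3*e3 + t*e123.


vB has grade-1 (vector) and grade-3 (trivector) parts: vB = (v _| B) + (v ^ B).
Vector part <vB>_1:
  e1: -v2*b12 - v3*b13 = -(3)*(3) - (-2)*(2) = -5
  e2: v1*b12 - v3*b23 = (4)*(3) - (-2)*(-3) = 6
  e3: v1*b13 + v2*b23 = (4)*(2) + (3)*(-3) = -1
Trivector part <vB>_3:
  e123: v1*b23 - v2*b13 + v3*b12 = (4)*(-3) - (3)*(2) + (-2)*(3) = -24
vB = -5*e1 + 6*e2 - 1*e3 - 24*e123


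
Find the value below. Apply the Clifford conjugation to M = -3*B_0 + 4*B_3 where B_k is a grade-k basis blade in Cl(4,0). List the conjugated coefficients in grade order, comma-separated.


Clifford conjugate sign for grade k: (-1)^(k(k+1)/2)
Grade 0: (-1)^(0*1/2) = (-1)^0 = 1, coeff -3 -> -3
Grade 3: (-1)^(3*4/2) = (-1)^6 = 1, coeff 4 -> 4
Conjugated coefficients: -3, 4


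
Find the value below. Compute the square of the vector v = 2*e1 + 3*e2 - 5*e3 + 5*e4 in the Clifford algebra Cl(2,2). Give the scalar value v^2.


v^2 = sum of c_i^2 * e_i^2
Positive signature terms (e_i^2 = +1): 2^2 + 3^2 = 13
Negative signature terms (e_j^2 = -1): (-5)^2 + 5^2 = 50
v^2 = 13 - 50 = -37


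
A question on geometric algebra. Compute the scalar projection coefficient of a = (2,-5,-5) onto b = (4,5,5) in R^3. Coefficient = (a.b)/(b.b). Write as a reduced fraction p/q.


Projection coefficient = (a . b) / (b . b)
a . b = 2*4 + (-5)*5 + (-5)*5
= 8 + (-25) + (-25) = -42
b . b = 4^2 + 5^2 + 5^2
= 16 + 25 + 25 = 66
Coefficient = -42/66
In lowest terms: -7/11


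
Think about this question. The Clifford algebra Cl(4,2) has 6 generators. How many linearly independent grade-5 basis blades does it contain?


Number of grade-k basis blades in Cl(p,q) with n = p + q is C(n, k).
n = 4 + 2 = 6
C(6, 5) = 6! / (5! * 1!)
= 720 / (120 * 1)
= 6


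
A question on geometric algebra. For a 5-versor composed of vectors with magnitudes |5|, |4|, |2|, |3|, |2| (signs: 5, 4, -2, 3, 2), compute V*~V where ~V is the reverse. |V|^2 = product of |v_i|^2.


Each vector v_i has |v_i|^2 = s_i^2
Squared scales: 5^2 = 25, 4^2 = 16, (-2)^2 = 4, 3^2 = 9, 2^2 = 4
|V|^2 = 25 * 16 * 4 * 9 * 4
= 57600
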